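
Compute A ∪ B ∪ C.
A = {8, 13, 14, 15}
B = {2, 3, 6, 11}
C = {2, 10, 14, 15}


Set A = {8, 13, 14, 15}
Set B = {2, 3, 6, 11}
Set C = {2, 10, 14, 15}
First, A ∪ B = {2, 3, 6, 8, 11, 13, 14, 15}
Then, (A ∪ B) ∪ C = {2, 3, 6, 8, 10, 11, 13, 14, 15}

{2, 3, 6, 8, 10, 11, 13, 14, 15}


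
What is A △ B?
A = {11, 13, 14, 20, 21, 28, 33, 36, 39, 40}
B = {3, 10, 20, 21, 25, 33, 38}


Set A = {11, 13, 14, 20, 21, 28, 33, 36, 39, 40}
Set B = {3, 10, 20, 21, 25, 33, 38}
A △ B = (A \ B) ∪ (B \ A)
Elements in A but not B: {11, 13, 14, 28, 36, 39, 40}
Elements in B but not A: {3, 10, 25, 38}
A △ B = {3, 10, 11, 13, 14, 25, 28, 36, 38, 39, 40}

{3, 10, 11, 13, 14, 25, 28, 36, 38, 39, 40}


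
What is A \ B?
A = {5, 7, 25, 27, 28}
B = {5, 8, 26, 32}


Set A = {5, 7, 25, 27, 28}
Set B = {5, 8, 26, 32}
A \ B includes elements in A that are not in B.
Check each element of A:
5 (in B, remove), 7 (not in B, keep), 25 (not in B, keep), 27 (not in B, keep), 28 (not in B, keep)
A \ B = {7, 25, 27, 28}

{7, 25, 27, 28}


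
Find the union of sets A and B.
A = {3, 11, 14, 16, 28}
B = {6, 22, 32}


Set A = {3, 11, 14, 16, 28}
Set B = {6, 22, 32}
A ∪ B includes all elements in either set.
Elements from A: {3, 11, 14, 16, 28}
Elements from B not already included: {6, 22, 32}
A ∪ B = {3, 6, 11, 14, 16, 22, 28, 32}

{3, 6, 11, 14, 16, 22, 28, 32}


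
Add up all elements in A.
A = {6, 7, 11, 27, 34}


Set A = {6, 7, 11, 27, 34}
Sum = 6 + 7 + 11 + 27 + 34 = 85

85


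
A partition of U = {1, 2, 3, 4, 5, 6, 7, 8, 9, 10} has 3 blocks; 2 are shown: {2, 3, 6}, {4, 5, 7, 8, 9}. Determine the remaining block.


U = {1, 2, 3, 4, 5, 6, 7, 8, 9, 10}
Shown blocks: {2, 3, 6}, {4, 5, 7, 8, 9}
A partition's blocks are pairwise disjoint and cover U, so the missing block = U \ (union of shown blocks).
Union of shown blocks: {2, 3, 4, 5, 6, 7, 8, 9}
Missing block = U \ (union) = {1, 10}

{1, 10}


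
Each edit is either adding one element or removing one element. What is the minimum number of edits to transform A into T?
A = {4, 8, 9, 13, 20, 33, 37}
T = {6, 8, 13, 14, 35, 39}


Set A = {4, 8, 9, 13, 20, 33, 37}
Set T = {6, 8, 13, 14, 35, 39}
Elements to remove from A (in A, not in T): {4, 9, 20, 33, 37} → 5 removals
Elements to add to A (in T, not in A): {6, 14, 35, 39} → 4 additions
Total edits = 5 + 4 = 9

9


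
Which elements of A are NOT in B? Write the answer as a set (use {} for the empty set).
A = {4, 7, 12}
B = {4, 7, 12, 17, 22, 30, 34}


Set A = {4, 7, 12}
Set B = {4, 7, 12, 17, 22, 30, 34}
Check each element of A against B:
4 ∈ B, 7 ∈ B, 12 ∈ B
Elements of A not in B: {}

{}


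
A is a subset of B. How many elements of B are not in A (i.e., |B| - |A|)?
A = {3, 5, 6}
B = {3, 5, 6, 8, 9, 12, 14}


Set A = {3, 5, 6}, |A| = 3
Set B = {3, 5, 6, 8, 9, 12, 14}, |B| = 7
Since A ⊆ B: B \ A = {8, 9, 12, 14}
|B| - |A| = 7 - 3 = 4

4


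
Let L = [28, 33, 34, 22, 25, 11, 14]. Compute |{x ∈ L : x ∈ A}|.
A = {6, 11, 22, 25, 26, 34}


Set A = {6, 11, 22, 25, 26, 34}
Candidates: [28, 33, 34, 22, 25, 11, 14]
Check each candidate:
28 ∉ A, 33 ∉ A, 34 ∈ A, 22 ∈ A, 25 ∈ A, 11 ∈ A, 14 ∉ A
Count of candidates in A: 4

4


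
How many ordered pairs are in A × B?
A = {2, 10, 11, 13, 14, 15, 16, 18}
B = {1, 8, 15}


Set A = {2, 10, 11, 13, 14, 15, 16, 18} has 8 elements.
Set B = {1, 8, 15} has 3 elements.
|A × B| = |A| × |B| = 8 × 3 = 24

24


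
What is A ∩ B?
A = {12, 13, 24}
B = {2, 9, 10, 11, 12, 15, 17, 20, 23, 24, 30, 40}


Set A = {12, 13, 24}
Set B = {2, 9, 10, 11, 12, 15, 17, 20, 23, 24, 30, 40}
A ∩ B includes only elements in both sets.
Check each element of A against B:
12 ✓, 13 ✗, 24 ✓
A ∩ B = {12, 24}

{12, 24}


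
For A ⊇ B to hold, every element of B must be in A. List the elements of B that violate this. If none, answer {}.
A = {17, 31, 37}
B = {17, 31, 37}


Set A = {17, 31, 37}
Set B = {17, 31, 37}
Check each element of B against A:
17 ∈ A, 31 ∈ A, 37 ∈ A
Elements of B not in A: {}

{}


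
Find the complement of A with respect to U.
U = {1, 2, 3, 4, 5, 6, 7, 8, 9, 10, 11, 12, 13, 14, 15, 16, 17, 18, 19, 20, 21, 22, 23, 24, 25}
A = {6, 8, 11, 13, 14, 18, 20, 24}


Universal set U = {1, 2, 3, 4, 5, 6, 7, 8, 9, 10, 11, 12, 13, 14, 15, 16, 17, 18, 19, 20, 21, 22, 23, 24, 25}
Set A = {6, 8, 11, 13, 14, 18, 20, 24}
A' = U \ A = elements in U but not in A
Checking each element of U:
1 (not in A, include), 2 (not in A, include), 3 (not in A, include), 4 (not in A, include), 5 (not in A, include), 6 (in A, exclude), 7 (not in A, include), 8 (in A, exclude), 9 (not in A, include), 10 (not in A, include), 11 (in A, exclude), 12 (not in A, include), 13 (in A, exclude), 14 (in A, exclude), 15 (not in A, include), 16 (not in A, include), 17 (not in A, include), 18 (in A, exclude), 19 (not in A, include), 20 (in A, exclude), 21 (not in A, include), 22 (not in A, include), 23 (not in A, include), 24 (in A, exclude), 25 (not in A, include)
A' = {1, 2, 3, 4, 5, 7, 9, 10, 12, 15, 16, 17, 19, 21, 22, 23, 25}

{1, 2, 3, 4, 5, 7, 9, 10, 12, 15, 16, 17, 19, 21, 22, 23, 25}


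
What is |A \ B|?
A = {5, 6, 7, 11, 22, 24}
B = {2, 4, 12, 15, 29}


Set A = {5, 6, 7, 11, 22, 24}
Set B = {2, 4, 12, 15, 29}
A \ B = {5, 6, 7, 11, 22, 24}
|A \ B| = 6

6


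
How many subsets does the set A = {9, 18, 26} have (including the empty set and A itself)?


Set A = {9, 18, 26}
|A| = 3
The power set P(A) contains all subsets of A.
|P(A)| = 2^|A| = 2^3 = 8

8


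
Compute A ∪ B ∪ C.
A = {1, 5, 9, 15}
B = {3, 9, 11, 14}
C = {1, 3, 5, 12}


Set A = {1, 5, 9, 15}
Set B = {3, 9, 11, 14}
Set C = {1, 3, 5, 12}
First, A ∪ B = {1, 3, 5, 9, 11, 14, 15}
Then, (A ∪ B) ∪ C = {1, 3, 5, 9, 11, 12, 14, 15}

{1, 3, 5, 9, 11, 12, 14, 15}


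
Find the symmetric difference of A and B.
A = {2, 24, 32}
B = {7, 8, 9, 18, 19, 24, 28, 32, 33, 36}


Set A = {2, 24, 32}
Set B = {7, 8, 9, 18, 19, 24, 28, 32, 33, 36}
A △ B = (A \ B) ∪ (B \ A)
Elements in A but not B: {2}
Elements in B but not A: {7, 8, 9, 18, 19, 28, 33, 36}
A △ B = {2, 7, 8, 9, 18, 19, 28, 33, 36}

{2, 7, 8, 9, 18, 19, 28, 33, 36}


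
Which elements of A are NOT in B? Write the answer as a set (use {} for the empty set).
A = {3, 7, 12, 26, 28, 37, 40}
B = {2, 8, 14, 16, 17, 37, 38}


Set A = {3, 7, 12, 26, 28, 37, 40}
Set B = {2, 8, 14, 16, 17, 37, 38}
Check each element of A against B:
3 ∉ B (include), 7 ∉ B (include), 12 ∉ B (include), 26 ∉ B (include), 28 ∉ B (include), 37 ∈ B, 40 ∉ B (include)
Elements of A not in B: {3, 7, 12, 26, 28, 40}

{3, 7, 12, 26, 28, 40}


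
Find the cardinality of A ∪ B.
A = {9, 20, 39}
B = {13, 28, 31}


Set A = {9, 20, 39}, |A| = 3
Set B = {13, 28, 31}, |B| = 3
A ∩ B = {}, |A ∩ B| = 0
|A ∪ B| = |A| + |B| - |A ∩ B| = 3 + 3 - 0 = 6

6


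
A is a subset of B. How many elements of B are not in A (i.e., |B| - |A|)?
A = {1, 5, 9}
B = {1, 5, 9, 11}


Set A = {1, 5, 9}, |A| = 3
Set B = {1, 5, 9, 11}, |B| = 4
Since A ⊆ B: B \ A = {11}
|B| - |A| = 4 - 3 = 1

1


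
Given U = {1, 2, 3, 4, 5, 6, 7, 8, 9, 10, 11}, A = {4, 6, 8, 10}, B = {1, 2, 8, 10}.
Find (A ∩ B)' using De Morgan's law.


U = {1, 2, 3, 4, 5, 6, 7, 8, 9, 10, 11}
A = {4, 6, 8, 10}, B = {1, 2, 8, 10}
A ∩ B = {8, 10}
(A ∩ B)' = U \ (A ∩ B) = {1, 2, 3, 4, 5, 6, 7, 9, 11}
Verification via A' ∪ B': A' = {1, 2, 3, 5, 7, 9, 11}, B' = {3, 4, 5, 6, 7, 9, 11}
A' ∪ B' = {1, 2, 3, 4, 5, 6, 7, 9, 11} ✓

{1, 2, 3, 4, 5, 6, 7, 9, 11}


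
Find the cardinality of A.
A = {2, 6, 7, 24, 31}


Set A = {2, 6, 7, 24, 31}
Listing elements: 2, 6, 7, 24, 31
Counting: 5 elements
|A| = 5

5


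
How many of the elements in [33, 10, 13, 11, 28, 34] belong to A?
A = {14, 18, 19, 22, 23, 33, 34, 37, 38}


Set A = {14, 18, 19, 22, 23, 33, 34, 37, 38}
Candidates: [33, 10, 13, 11, 28, 34]
Check each candidate:
33 ∈ A, 10 ∉ A, 13 ∉ A, 11 ∉ A, 28 ∉ A, 34 ∈ A
Count of candidates in A: 2

2


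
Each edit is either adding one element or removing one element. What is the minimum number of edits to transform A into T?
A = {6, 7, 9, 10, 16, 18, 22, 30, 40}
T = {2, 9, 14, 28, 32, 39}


Set A = {6, 7, 9, 10, 16, 18, 22, 30, 40}
Set T = {2, 9, 14, 28, 32, 39}
Elements to remove from A (in A, not in T): {6, 7, 10, 16, 18, 22, 30, 40} → 8 removals
Elements to add to A (in T, not in A): {2, 14, 28, 32, 39} → 5 additions
Total edits = 8 + 5 = 13

13


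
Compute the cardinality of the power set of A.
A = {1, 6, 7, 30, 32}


Set A = {1, 6, 7, 30, 32}
|A| = 5
The power set P(A) contains all subsets of A.
|P(A)| = 2^|A| = 2^5 = 32

32


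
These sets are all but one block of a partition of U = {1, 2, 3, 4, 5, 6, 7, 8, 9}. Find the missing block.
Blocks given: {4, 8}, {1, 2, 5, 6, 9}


U = {1, 2, 3, 4, 5, 6, 7, 8, 9}
Shown blocks: {4, 8}, {1, 2, 5, 6, 9}
A partition's blocks are pairwise disjoint and cover U, so the missing block = U \ (union of shown blocks).
Union of shown blocks: {1, 2, 4, 5, 6, 8, 9}
Missing block = U \ (union) = {3, 7}

{3, 7}


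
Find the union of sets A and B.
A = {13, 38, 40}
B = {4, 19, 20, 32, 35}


Set A = {13, 38, 40}
Set B = {4, 19, 20, 32, 35}
A ∪ B includes all elements in either set.
Elements from A: {13, 38, 40}
Elements from B not already included: {4, 19, 20, 32, 35}
A ∪ B = {4, 13, 19, 20, 32, 35, 38, 40}

{4, 13, 19, 20, 32, 35, 38, 40}


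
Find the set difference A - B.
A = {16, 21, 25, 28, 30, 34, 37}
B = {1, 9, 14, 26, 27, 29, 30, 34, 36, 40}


Set A = {16, 21, 25, 28, 30, 34, 37}
Set B = {1, 9, 14, 26, 27, 29, 30, 34, 36, 40}
A \ B includes elements in A that are not in B.
Check each element of A:
16 (not in B, keep), 21 (not in B, keep), 25 (not in B, keep), 28 (not in B, keep), 30 (in B, remove), 34 (in B, remove), 37 (not in B, keep)
A \ B = {16, 21, 25, 28, 37}

{16, 21, 25, 28, 37}


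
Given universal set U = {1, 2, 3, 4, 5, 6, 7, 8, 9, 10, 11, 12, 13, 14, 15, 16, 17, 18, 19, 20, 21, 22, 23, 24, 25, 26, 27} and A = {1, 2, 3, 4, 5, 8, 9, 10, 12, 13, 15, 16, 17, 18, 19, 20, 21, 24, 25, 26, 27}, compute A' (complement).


Universal set U = {1, 2, 3, 4, 5, 6, 7, 8, 9, 10, 11, 12, 13, 14, 15, 16, 17, 18, 19, 20, 21, 22, 23, 24, 25, 26, 27}
Set A = {1, 2, 3, 4, 5, 8, 9, 10, 12, 13, 15, 16, 17, 18, 19, 20, 21, 24, 25, 26, 27}
A' = U \ A = elements in U but not in A
Checking each element of U:
1 (in A, exclude), 2 (in A, exclude), 3 (in A, exclude), 4 (in A, exclude), 5 (in A, exclude), 6 (not in A, include), 7 (not in A, include), 8 (in A, exclude), 9 (in A, exclude), 10 (in A, exclude), 11 (not in A, include), 12 (in A, exclude), 13 (in A, exclude), 14 (not in A, include), 15 (in A, exclude), 16 (in A, exclude), 17 (in A, exclude), 18 (in A, exclude), 19 (in A, exclude), 20 (in A, exclude), 21 (in A, exclude), 22 (not in A, include), 23 (not in A, include), 24 (in A, exclude), 25 (in A, exclude), 26 (in A, exclude), 27 (in A, exclude)
A' = {6, 7, 11, 14, 22, 23}

{6, 7, 11, 14, 22, 23}


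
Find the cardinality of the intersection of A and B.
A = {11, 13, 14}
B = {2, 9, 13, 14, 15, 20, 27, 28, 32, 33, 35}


Set A = {11, 13, 14}
Set B = {2, 9, 13, 14, 15, 20, 27, 28, 32, 33, 35}
A ∩ B = {13, 14}
|A ∩ B| = 2

2


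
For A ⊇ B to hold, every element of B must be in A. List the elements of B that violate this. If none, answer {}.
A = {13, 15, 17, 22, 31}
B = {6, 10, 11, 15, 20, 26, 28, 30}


Set A = {13, 15, 17, 22, 31}
Set B = {6, 10, 11, 15, 20, 26, 28, 30}
Check each element of B against A:
6 ∉ A (include), 10 ∉ A (include), 11 ∉ A (include), 15 ∈ A, 20 ∉ A (include), 26 ∉ A (include), 28 ∉ A (include), 30 ∉ A (include)
Elements of B not in A: {6, 10, 11, 20, 26, 28, 30}

{6, 10, 11, 20, 26, 28, 30}


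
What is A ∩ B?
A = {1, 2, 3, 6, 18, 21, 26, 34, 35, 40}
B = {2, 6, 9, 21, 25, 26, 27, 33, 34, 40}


Set A = {1, 2, 3, 6, 18, 21, 26, 34, 35, 40}
Set B = {2, 6, 9, 21, 25, 26, 27, 33, 34, 40}
A ∩ B includes only elements in both sets.
Check each element of A against B:
1 ✗, 2 ✓, 3 ✗, 6 ✓, 18 ✗, 21 ✓, 26 ✓, 34 ✓, 35 ✗, 40 ✓
A ∩ B = {2, 6, 21, 26, 34, 40}

{2, 6, 21, 26, 34, 40}


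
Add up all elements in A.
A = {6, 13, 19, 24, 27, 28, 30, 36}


Set A = {6, 13, 19, 24, 27, 28, 30, 36}
Sum = 6 + 13 + 19 + 24 + 27 + 28 + 30 + 36 = 183

183


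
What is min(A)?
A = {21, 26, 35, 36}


Set A = {21, 26, 35, 36}
Elements in ascending order: 21, 26, 35, 36
The smallest element is 21.

21


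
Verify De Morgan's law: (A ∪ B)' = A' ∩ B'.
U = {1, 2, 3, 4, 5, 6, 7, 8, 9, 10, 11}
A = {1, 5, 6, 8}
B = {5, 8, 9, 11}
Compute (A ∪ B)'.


U = {1, 2, 3, 4, 5, 6, 7, 8, 9, 10, 11}
A = {1, 5, 6, 8}, B = {5, 8, 9, 11}
A ∪ B = {1, 5, 6, 8, 9, 11}
(A ∪ B)' = U \ (A ∪ B) = {2, 3, 4, 7, 10}
Verification via A' ∩ B': A' = {2, 3, 4, 7, 9, 10, 11}, B' = {1, 2, 3, 4, 6, 7, 10}
A' ∩ B' = {2, 3, 4, 7, 10} ✓

{2, 3, 4, 7, 10}


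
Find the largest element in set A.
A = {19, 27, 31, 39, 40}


Set A = {19, 27, 31, 39, 40}
Elements in ascending order: 19, 27, 31, 39, 40
The largest element is 40.

40


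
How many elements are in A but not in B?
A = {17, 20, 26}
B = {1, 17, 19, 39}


Set A = {17, 20, 26}
Set B = {1, 17, 19, 39}
A \ B = {20, 26}
|A \ B| = 2

2


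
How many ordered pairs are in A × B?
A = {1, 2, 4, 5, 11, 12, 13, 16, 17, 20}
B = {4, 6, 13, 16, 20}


Set A = {1, 2, 4, 5, 11, 12, 13, 16, 17, 20} has 10 elements.
Set B = {4, 6, 13, 16, 20} has 5 elements.
|A × B| = |A| × |B| = 10 × 5 = 50

50


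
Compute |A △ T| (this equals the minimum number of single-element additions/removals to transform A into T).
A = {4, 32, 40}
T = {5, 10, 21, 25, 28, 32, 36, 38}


Set A = {4, 32, 40}
Set T = {5, 10, 21, 25, 28, 32, 36, 38}
Elements to remove from A (in A, not in T): {4, 40} → 2 removals
Elements to add to A (in T, not in A): {5, 10, 21, 25, 28, 36, 38} → 7 additions
Total edits = 2 + 7 = 9

9


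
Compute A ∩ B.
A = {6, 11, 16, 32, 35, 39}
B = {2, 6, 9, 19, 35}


Set A = {6, 11, 16, 32, 35, 39}
Set B = {2, 6, 9, 19, 35}
A ∩ B includes only elements in both sets.
Check each element of A against B:
6 ✓, 11 ✗, 16 ✗, 32 ✗, 35 ✓, 39 ✗
A ∩ B = {6, 35}

{6, 35}


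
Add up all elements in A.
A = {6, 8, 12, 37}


Set A = {6, 8, 12, 37}
Sum = 6 + 8 + 12 + 37 = 63

63


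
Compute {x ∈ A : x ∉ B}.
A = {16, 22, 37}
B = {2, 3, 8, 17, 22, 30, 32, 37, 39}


Set A = {16, 22, 37}
Set B = {2, 3, 8, 17, 22, 30, 32, 37, 39}
Check each element of A against B:
16 ∉ B (include), 22 ∈ B, 37 ∈ B
Elements of A not in B: {16}

{16}


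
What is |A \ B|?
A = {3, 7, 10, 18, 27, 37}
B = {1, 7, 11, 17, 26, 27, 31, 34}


Set A = {3, 7, 10, 18, 27, 37}
Set B = {1, 7, 11, 17, 26, 27, 31, 34}
A \ B = {3, 10, 18, 37}
|A \ B| = 4

4


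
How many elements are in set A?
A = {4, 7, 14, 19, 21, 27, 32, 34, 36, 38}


Set A = {4, 7, 14, 19, 21, 27, 32, 34, 36, 38}
Listing elements: 4, 7, 14, 19, 21, 27, 32, 34, 36, 38
Counting: 10 elements
|A| = 10

10


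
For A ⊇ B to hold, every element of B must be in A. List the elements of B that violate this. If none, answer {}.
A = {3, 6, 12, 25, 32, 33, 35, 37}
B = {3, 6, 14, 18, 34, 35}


Set A = {3, 6, 12, 25, 32, 33, 35, 37}
Set B = {3, 6, 14, 18, 34, 35}
Check each element of B against A:
3 ∈ A, 6 ∈ A, 14 ∉ A (include), 18 ∉ A (include), 34 ∉ A (include), 35 ∈ A
Elements of B not in A: {14, 18, 34}

{14, 18, 34}


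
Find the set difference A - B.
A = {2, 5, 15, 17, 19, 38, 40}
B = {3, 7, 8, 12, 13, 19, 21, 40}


Set A = {2, 5, 15, 17, 19, 38, 40}
Set B = {3, 7, 8, 12, 13, 19, 21, 40}
A \ B includes elements in A that are not in B.
Check each element of A:
2 (not in B, keep), 5 (not in B, keep), 15 (not in B, keep), 17 (not in B, keep), 19 (in B, remove), 38 (not in B, keep), 40 (in B, remove)
A \ B = {2, 5, 15, 17, 38}

{2, 5, 15, 17, 38}


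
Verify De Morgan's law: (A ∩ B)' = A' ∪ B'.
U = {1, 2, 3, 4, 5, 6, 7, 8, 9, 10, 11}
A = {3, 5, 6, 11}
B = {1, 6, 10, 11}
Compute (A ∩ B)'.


U = {1, 2, 3, 4, 5, 6, 7, 8, 9, 10, 11}
A = {3, 5, 6, 11}, B = {1, 6, 10, 11}
A ∩ B = {6, 11}
(A ∩ B)' = U \ (A ∩ B) = {1, 2, 3, 4, 5, 7, 8, 9, 10}
Verification via A' ∪ B': A' = {1, 2, 4, 7, 8, 9, 10}, B' = {2, 3, 4, 5, 7, 8, 9}
A' ∪ B' = {1, 2, 3, 4, 5, 7, 8, 9, 10} ✓

{1, 2, 3, 4, 5, 7, 8, 9, 10}


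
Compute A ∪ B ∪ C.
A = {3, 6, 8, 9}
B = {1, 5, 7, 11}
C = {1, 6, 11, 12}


Set A = {3, 6, 8, 9}
Set B = {1, 5, 7, 11}
Set C = {1, 6, 11, 12}
First, A ∪ B = {1, 3, 5, 6, 7, 8, 9, 11}
Then, (A ∪ B) ∪ C = {1, 3, 5, 6, 7, 8, 9, 11, 12}

{1, 3, 5, 6, 7, 8, 9, 11, 12}


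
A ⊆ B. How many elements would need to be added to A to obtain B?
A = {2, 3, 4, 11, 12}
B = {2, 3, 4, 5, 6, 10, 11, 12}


Set A = {2, 3, 4, 11, 12}, |A| = 5
Set B = {2, 3, 4, 5, 6, 10, 11, 12}, |B| = 8
Since A ⊆ B: B \ A = {5, 6, 10}
|B| - |A| = 8 - 5 = 3

3


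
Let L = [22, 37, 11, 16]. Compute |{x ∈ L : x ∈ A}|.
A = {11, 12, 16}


Set A = {11, 12, 16}
Candidates: [22, 37, 11, 16]
Check each candidate:
22 ∉ A, 37 ∉ A, 11 ∈ A, 16 ∈ A
Count of candidates in A: 2

2


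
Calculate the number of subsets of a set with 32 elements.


The set has 32 elements.
The power set contains all possible subsets.
|P(A)| = 2^|A| = 2^32 = 4294967296

4294967296


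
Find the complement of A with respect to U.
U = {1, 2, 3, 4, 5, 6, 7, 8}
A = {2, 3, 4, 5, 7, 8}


Universal set U = {1, 2, 3, 4, 5, 6, 7, 8}
Set A = {2, 3, 4, 5, 7, 8}
A' = U \ A = elements in U but not in A
Checking each element of U:
1 (not in A, include), 2 (in A, exclude), 3 (in A, exclude), 4 (in A, exclude), 5 (in A, exclude), 6 (not in A, include), 7 (in A, exclude), 8 (in A, exclude)
A' = {1, 6}

{1, 6}


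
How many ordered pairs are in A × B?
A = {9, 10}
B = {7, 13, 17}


Set A = {9, 10} has 2 elements.
Set B = {7, 13, 17} has 3 elements.
|A × B| = |A| × |B| = 2 × 3 = 6

6


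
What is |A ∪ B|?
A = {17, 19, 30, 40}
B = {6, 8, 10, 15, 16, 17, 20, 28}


Set A = {17, 19, 30, 40}, |A| = 4
Set B = {6, 8, 10, 15, 16, 17, 20, 28}, |B| = 8
A ∩ B = {17}, |A ∩ B| = 1
|A ∪ B| = |A| + |B| - |A ∩ B| = 4 + 8 - 1 = 11

11


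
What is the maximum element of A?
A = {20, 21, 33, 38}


Set A = {20, 21, 33, 38}
Elements in ascending order: 20, 21, 33, 38
The largest element is 38.

38


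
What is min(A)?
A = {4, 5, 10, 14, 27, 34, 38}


Set A = {4, 5, 10, 14, 27, 34, 38}
Elements in ascending order: 4, 5, 10, 14, 27, 34, 38
The smallest element is 4.

4


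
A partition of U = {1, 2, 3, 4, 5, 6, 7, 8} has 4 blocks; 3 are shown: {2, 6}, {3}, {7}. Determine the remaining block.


U = {1, 2, 3, 4, 5, 6, 7, 8}
Shown blocks: {2, 6}, {3}, {7}
A partition's blocks are pairwise disjoint and cover U, so the missing block = U \ (union of shown blocks).
Union of shown blocks: {2, 3, 6, 7}
Missing block = U \ (union) = {1, 4, 5, 8}

{1, 4, 5, 8}


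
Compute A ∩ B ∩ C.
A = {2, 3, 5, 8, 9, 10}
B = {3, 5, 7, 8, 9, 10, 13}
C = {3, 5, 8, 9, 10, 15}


Set A = {2, 3, 5, 8, 9, 10}
Set B = {3, 5, 7, 8, 9, 10, 13}
Set C = {3, 5, 8, 9, 10, 15}
First, A ∩ B = {3, 5, 8, 9, 10}
Then, (A ∩ B) ∩ C = {3, 5, 8, 9, 10}

{3, 5, 8, 9, 10}


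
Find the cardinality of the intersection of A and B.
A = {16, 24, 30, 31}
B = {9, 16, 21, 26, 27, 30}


Set A = {16, 24, 30, 31}
Set B = {9, 16, 21, 26, 27, 30}
A ∩ B = {16, 30}
|A ∩ B| = 2

2


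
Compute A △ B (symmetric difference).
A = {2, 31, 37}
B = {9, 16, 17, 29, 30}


Set A = {2, 31, 37}
Set B = {9, 16, 17, 29, 30}
A △ B = (A \ B) ∪ (B \ A)
Elements in A but not B: {2, 31, 37}
Elements in B but not A: {9, 16, 17, 29, 30}
A △ B = {2, 9, 16, 17, 29, 30, 31, 37}

{2, 9, 16, 17, 29, 30, 31, 37}


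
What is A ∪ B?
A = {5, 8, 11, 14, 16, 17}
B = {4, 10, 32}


Set A = {5, 8, 11, 14, 16, 17}
Set B = {4, 10, 32}
A ∪ B includes all elements in either set.
Elements from A: {5, 8, 11, 14, 16, 17}
Elements from B not already included: {4, 10, 32}
A ∪ B = {4, 5, 8, 10, 11, 14, 16, 17, 32}

{4, 5, 8, 10, 11, 14, 16, 17, 32}


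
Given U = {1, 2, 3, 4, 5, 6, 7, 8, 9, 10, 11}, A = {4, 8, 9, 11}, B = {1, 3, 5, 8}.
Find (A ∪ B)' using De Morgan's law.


U = {1, 2, 3, 4, 5, 6, 7, 8, 9, 10, 11}
A = {4, 8, 9, 11}, B = {1, 3, 5, 8}
A ∪ B = {1, 3, 4, 5, 8, 9, 11}
(A ∪ B)' = U \ (A ∪ B) = {2, 6, 7, 10}
Verification via A' ∩ B': A' = {1, 2, 3, 5, 6, 7, 10}, B' = {2, 4, 6, 7, 9, 10, 11}
A' ∩ B' = {2, 6, 7, 10} ✓

{2, 6, 7, 10}


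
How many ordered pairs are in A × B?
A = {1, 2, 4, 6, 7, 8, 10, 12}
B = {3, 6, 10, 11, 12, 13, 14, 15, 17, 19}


Set A = {1, 2, 4, 6, 7, 8, 10, 12} has 8 elements.
Set B = {3, 6, 10, 11, 12, 13, 14, 15, 17, 19} has 10 elements.
|A × B| = |A| × |B| = 8 × 10 = 80

80


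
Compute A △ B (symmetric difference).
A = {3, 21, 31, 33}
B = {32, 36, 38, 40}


Set A = {3, 21, 31, 33}
Set B = {32, 36, 38, 40}
A △ B = (A \ B) ∪ (B \ A)
Elements in A but not B: {3, 21, 31, 33}
Elements in B but not A: {32, 36, 38, 40}
A △ B = {3, 21, 31, 32, 33, 36, 38, 40}

{3, 21, 31, 32, 33, 36, 38, 40}


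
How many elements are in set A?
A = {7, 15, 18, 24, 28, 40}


Set A = {7, 15, 18, 24, 28, 40}
Listing elements: 7, 15, 18, 24, 28, 40
Counting: 6 elements
|A| = 6

6


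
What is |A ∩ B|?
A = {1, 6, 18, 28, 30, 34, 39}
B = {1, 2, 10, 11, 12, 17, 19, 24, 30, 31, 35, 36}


Set A = {1, 6, 18, 28, 30, 34, 39}
Set B = {1, 2, 10, 11, 12, 17, 19, 24, 30, 31, 35, 36}
A ∩ B = {1, 30}
|A ∩ B| = 2

2


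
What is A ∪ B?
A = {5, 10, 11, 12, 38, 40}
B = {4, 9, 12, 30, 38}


Set A = {5, 10, 11, 12, 38, 40}
Set B = {4, 9, 12, 30, 38}
A ∪ B includes all elements in either set.
Elements from A: {5, 10, 11, 12, 38, 40}
Elements from B not already included: {4, 9, 30}
A ∪ B = {4, 5, 9, 10, 11, 12, 30, 38, 40}

{4, 5, 9, 10, 11, 12, 30, 38, 40}


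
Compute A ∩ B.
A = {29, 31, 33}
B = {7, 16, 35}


Set A = {29, 31, 33}
Set B = {7, 16, 35}
A ∩ B includes only elements in both sets.
Check each element of A against B:
29 ✗, 31 ✗, 33 ✗
A ∩ B = {}

{}


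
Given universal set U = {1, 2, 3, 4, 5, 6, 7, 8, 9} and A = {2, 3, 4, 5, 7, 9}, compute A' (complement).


Universal set U = {1, 2, 3, 4, 5, 6, 7, 8, 9}
Set A = {2, 3, 4, 5, 7, 9}
A' = U \ A = elements in U but not in A
Checking each element of U:
1 (not in A, include), 2 (in A, exclude), 3 (in A, exclude), 4 (in A, exclude), 5 (in A, exclude), 6 (not in A, include), 7 (in A, exclude), 8 (not in A, include), 9 (in A, exclude)
A' = {1, 6, 8}

{1, 6, 8}


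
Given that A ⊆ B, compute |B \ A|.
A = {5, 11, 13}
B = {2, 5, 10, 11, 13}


Set A = {5, 11, 13}, |A| = 3
Set B = {2, 5, 10, 11, 13}, |B| = 5
Since A ⊆ B: B \ A = {2, 10}
|B| - |A| = 5 - 3 = 2

2


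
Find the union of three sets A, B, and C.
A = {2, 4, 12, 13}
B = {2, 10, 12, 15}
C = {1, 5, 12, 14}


Set A = {2, 4, 12, 13}
Set B = {2, 10, 12, 15}
Set C = {1, 5, 12, 14}
First, A ∪ B = {2, 4, 10, 12, 13, 15}
Then, (A ∪ B) ∪ C = {1, 2, 4, 5, 10, 12, 13, 14, 15}

{1, 2, 4, 5, 10, 12, 13, 14, 15}


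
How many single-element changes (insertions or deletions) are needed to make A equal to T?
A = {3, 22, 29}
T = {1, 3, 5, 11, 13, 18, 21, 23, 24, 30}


Set A = {3, 22, 29}
Set T = {1, 3, 5, 11, 13, 18, 21, 23, 24, 30}
Elements to remove from A (in A, not in T): {22, 29} → 2 removals
Elements to add to A (in T, not in A): {1, 5, 11, 13, 18, 21, 23, 24, 30} → 9 additions
Total edits = 2 + 9 = 11

11


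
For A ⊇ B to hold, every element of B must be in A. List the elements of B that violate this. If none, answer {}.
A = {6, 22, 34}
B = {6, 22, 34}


Set A = {6, 22, 34}
Set B = {6, 22, 34}
Check each element of B against A:
6 ∈ A, 22 ∈ A, 34 ∈ A
Elements of B not in A: {}

{}


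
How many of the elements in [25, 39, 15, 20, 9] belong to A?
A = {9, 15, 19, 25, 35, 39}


Set A = {9, 15, 19, 25, 35, 39}
Candidates: [25, 39, 15, 20, 9]
Check each candidate:
25 ∈ A, 39 ∈ A, 15 ∈ A, 20 ∉ A, 9 ∈ A
Count of candidates in A: 4

4


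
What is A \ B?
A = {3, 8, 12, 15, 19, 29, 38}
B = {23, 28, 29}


Set A = {3, 8, 12, 15, 19, 29, 38}
Set B = {23, 28, 29}
A \ B includes elements in A that are not in B.
Check each element of A:
3 (not in B, keep), 8 (not in B, keep), 12 (not in B, keep), 15 (not in B, keep), 19 (not in B, keep), 29 (in B, remove), 38 (not in B, keep)
A \ B = {3, 8, 12, 15, 19, 38}

{3, 8, 12, 15, 19, 38}


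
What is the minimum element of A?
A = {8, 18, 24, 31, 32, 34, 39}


Set A = {8, 18, 24, 31, 32, 34, 39}
Elements in ascending order: 8, 18, 24, 31, 32, 34, 39
The smallest element is 8.

8


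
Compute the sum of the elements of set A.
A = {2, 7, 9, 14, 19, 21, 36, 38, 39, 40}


Set A = {2, 7, 9, 14, 19, 21, 36, 38, 39, 40}
Sum = 2 + 7 + 9 + 14 + 19 + 21 + 36 + 38 + 39 + 40 = 225

225


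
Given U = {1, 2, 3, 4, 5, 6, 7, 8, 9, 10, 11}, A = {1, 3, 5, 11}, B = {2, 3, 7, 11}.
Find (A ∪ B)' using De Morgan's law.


U = {1, 2, 3, 4, 5, 6, 7, 8, 9, 10, 11}
A = {1, 3, 5, 11}, B = {2, 3, 7, 11}
A ∪ B = {1, 2, 3, 5, 7, 11}
(A ∪ B)' = U \ (A ∪ B) = {4, 6, 8, 9, 10}
Verification via A' ∩ B': A' = {2, 4, 6, 7, 8, 9, 10}, B' = {1, 4, 5, 6, 8, 9, 10}
A' ∩ B' = {4, 6, 8, 9, 10} ✓

{4, 6, 8, 9, 10}


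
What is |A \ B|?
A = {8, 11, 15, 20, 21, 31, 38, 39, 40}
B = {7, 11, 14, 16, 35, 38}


Set A = {8, 11, 15, 20, 21, 31, 38, 39, 40}
Set B = {7, 11, 14, 16, 35, 38}
A \ B = {8, 15, 20, 21, 31, 39, 40}
|A \ B| = 7

7


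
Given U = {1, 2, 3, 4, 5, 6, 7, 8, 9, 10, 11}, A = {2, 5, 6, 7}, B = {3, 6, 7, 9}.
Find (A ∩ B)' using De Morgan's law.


U = {1, 2, 3, 4, 5, 6, 7, 8, 9, 10, 11}
A = {2, 5, 6, 7}, B = {3, 6, 7, 9}
A ∩ B = {6, 7}
(A ∩ B)' = U \ (A ∩ B) = {1, 2, 3, 4, 5, 8, 9, 10, 11}
Verification via A' ∪ B': A' = {1, 3, 4, 8, 9, 10, 11}, B' = {1, 2, 4, 5, 8, 10, 11}
A' ∪ B' = {1, 2, 3, 4, 5, 8, 9, 10, 11} ✓

{1, 2, 3, 4, 5, 8, 9, 10, 11}


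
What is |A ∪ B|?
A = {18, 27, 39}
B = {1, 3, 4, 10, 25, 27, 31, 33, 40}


Set A = {18, 27, 39}, |A| = 3
Set B = {1, 3, 4, 10, 25, 27, 31, 33, 40}, |B| = 9
A ∩ B = {27}, |A ∩ B| = 1
|A ∪ B| = |A| + |B| - |A ∩ B| = 3 + 9 - 1 = 11

11


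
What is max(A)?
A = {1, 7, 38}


Set A = {1, 7, 38}
Elements in ascending order: 1, 7, 38
The largest element is 38.

38


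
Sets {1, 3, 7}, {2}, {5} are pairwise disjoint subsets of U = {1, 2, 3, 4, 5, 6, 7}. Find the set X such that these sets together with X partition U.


U = {1, 2, 3, 4, 5, 6, 7}
Shown blocks: {1, 3, 7}, {2}, {5}
A partition's blocks are pairwise disjoint and cover U, so the missing block = U \ (union of shown blocks).
Union of shown blocks: {1, 2, 3, 5, 7}
Missing block = U \ (union) = {4, 6}

{4, 6}


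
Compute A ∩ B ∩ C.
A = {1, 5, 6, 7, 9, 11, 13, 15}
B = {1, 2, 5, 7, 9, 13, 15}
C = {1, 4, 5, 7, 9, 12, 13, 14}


Set A = {1, 5, 6, 7, 9, 11, 13, 15}
Set B = {1, 2, 5, 7, 9, 13, 15}
Set C = {1, 4, 5, 7, 9, 12, 13, 14}
First, A ∩ B = {1, 5, 7, 9, 13, 15}
Then, (A ∩ B) ∩ C = {1, 5, 7, 9, 13}

{1, 5, 7, 9, 13}


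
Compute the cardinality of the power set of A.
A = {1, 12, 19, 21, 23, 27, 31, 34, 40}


Set A = {1, 12, 19, 21, 23, 27, 31, 34, 40}
|A| = 9
The power set P(A) contains all subsets of A.
|P(A)| = 2^|A| = 2^9 = 512

512


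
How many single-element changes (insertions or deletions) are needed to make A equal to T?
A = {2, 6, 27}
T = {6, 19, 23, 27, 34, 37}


Set A = {2, 6, 27}
Set T = {6, 19, 23, 27, 34, 37}
Elements to remove from A (in A, not in T): {2} → 1 removals
Elements to add to A (in T, not in A): {19, 23, 34, 37} → 4 additions
Total edits = 1 + 4 = 5

5


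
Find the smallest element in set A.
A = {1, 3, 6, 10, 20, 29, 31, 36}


Set A = {1, 3, 6, 10, 20, 29, 31, 36}
Elements in ascending order: 1, 3, 6, 10, 20, 29, 31, 36
The smallest element is 1.

1


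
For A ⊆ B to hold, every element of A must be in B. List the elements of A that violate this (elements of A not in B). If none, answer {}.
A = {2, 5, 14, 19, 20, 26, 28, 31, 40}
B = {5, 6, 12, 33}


Set A = {2, 5, 14, 19, 20, 26, 28, 31, 40}
Set B = {5, 6, 12, 33}
Check each element of A against B:
2 ∉ B (include), 5 ∈ B, 14 ∉ B (include), 19 ∉ B (include), 20 ∉ B (include), 26 ∉ B (include), 28 ∉ B (include), 31 ∉ B (include), 40 ∉ B (include)
Elements of A not in B: {2, 14, 19, 20, 26, 28, 31, 40}

{2, 14, 19, 20, 26, 28, 31, 40}


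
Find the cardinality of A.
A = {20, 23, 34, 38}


Set A = {20, 23, 34, 38}
Listing elements: 20, 23, 34, 38
Counting: 4 elements
|A| = 4

4


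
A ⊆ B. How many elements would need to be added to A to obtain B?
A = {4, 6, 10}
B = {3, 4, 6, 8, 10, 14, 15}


Set A = {4, 6, 10}, |A| = 3
Set B = {3, 4, 6, 8, 10, 14, 15}, |B| = 7
Since A ⊆ B: B \ A = {3, 8, 14, 15}
|B| - |A| = 7 - 3 = 4

4


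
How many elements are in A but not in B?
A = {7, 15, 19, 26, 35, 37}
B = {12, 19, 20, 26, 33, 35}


Set A = {7, 15, 19, 26, 35, 37}
Set B = {12, 19, 20, 26, 33, 35}
A \ B = {7, 15, 37}
|A \ B| = 3

3


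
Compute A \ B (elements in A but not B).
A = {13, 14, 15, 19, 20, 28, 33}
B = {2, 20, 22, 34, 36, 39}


Set A = {13, 14, 15, 19, 20, 28, 33}
Set B = {2, 20, 22, 34, 36, 39}
A \ B includes elements in A that are not in B.
Check each element of A:
13 (not in B, keep), 14 (not in B, keep), 15 (not in B, keep), 19 (not in B, keep), 20 (in B, remove), 28 (not in B, keep), 33 (not in B, keep)
A \ B = {13, 14, 15, 19, 28, 33}

{13, 14, 15, 19, 28, 33}


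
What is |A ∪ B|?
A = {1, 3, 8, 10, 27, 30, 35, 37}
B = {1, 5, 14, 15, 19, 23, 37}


Set A = {1, 3, 8, 10, 27, 30, 35, 37}, |A| = 8
Set B = {1, 5, 14, 15, 19, 23, 37}, |B| = 7
A ∩ B = {1, 37}, |A ∩ B| = 2
|A ∪ B| = |A| + |B| - |A ∩ B| = 8 + 7 - 2 = 13

13


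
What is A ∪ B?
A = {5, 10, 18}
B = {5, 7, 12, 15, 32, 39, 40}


Set A = {5, 10, 18}
Set B = {5, 7, 12, 15, 32, 39, 40}
A ∪ B includes all elements in either set.
Elements from A: {5, 10, 18}
Elements from B not already included: {7, 12, 15, 32, 39, 40}
A ∪ B = {5, 7, 10, 12, 15, 18, 32, 39, 40}

{5, 7, 10, 12, 15, 18, 32, 39, 40}


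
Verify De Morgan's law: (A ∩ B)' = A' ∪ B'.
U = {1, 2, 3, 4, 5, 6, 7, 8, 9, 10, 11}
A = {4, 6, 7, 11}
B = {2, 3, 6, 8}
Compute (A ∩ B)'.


U = {1, 2, 3, 4, 5, 6, 7, 8, 9, 10, 11}
A = {4, 6, 7, 11}, B = {2, 3, 6, 8}
A ∩ B = {6}
(A ∩ B)' = U \ (A ∩ B) = {1, 2, 3, 4, 5, 7, 8, 9, 10, 11}
Verification via A' ∪ B': A' = {1, 2, 3, 5, 8, 9, 10}, B' = {1, 4, 5, 7, 9, 10, 11}
A' ∪ B' = {1, 2, 3, 4, 5, 7, 8, 9, 10, 11} ✓

{1, 2, 3, 4, 5, 7, 8, 9, 10, 11}


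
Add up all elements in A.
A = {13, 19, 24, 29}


Set A = {13, 19, 24, 29}
Sum = 13 + 19 + 24 + 29 = 85

85


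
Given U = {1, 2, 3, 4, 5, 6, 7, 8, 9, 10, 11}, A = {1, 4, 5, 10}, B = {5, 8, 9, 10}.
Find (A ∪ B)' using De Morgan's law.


U = {1, 2, 3, 4, 5, 6, 7, 8, 9, 10, 11}
A = {1, 4, 5, 10}, B = {5, 8, 9, 10}
A ∪ B = {1, 4, 5, 8, 9, 10}
(A ∪ B)' = U \ (A ∪ B) = {2, 3, 6, 7, 11}
Verification via A' ∩ B': A' = {2, 3, 6, 7, 8, 9, 11}, B' = {1, 2, 3, 4, 6, 7, 11}
A' ∩ B' = {2, 3, 6, 7, 11} ✓

{2, 3, 6, 7, 11}


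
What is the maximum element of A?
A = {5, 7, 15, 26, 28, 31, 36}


Set A = {5, 7, 15, 26, 28, 31, 36}
Elements in ascending order: 5, 7, 15, 26, 28, 31, 36
The largest element is 36.

36


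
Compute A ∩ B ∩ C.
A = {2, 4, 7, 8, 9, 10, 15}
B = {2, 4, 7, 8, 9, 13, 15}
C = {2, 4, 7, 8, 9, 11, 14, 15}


Set A = {2, 4, 7, 8, 9, 10, 15}
Set B = {2, 4, 7, 8, 9, 13, 15}
Set C = {2, 4, 7, 8, 9, 11, 14, 15}
First, A ∩ B = {2, 4, 7, 8, 9, 15}
Then, (A ∩ B) ∩ C = {2, 4, 7, 8, 9, 15}

{2, 4, 7, 8, 9, 15}


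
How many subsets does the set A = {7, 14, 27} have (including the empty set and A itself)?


Set A = {7, 14, 27}
|A| = 3
The power set P(A) contains all subsets of A.
|P(A)| = 2^|A| = 2^3 = 8

8


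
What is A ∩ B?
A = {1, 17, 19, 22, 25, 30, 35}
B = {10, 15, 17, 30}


Set A = {1, 17, 19, 22, 25, 30, 35}
Set B = {10, 15, 17, 30}
A ∩ B includes only elements in both sets.
Check each element of A against B:
1 ✗, 17 ✓, 19 ✗, 22 ✗, 25 ✗, 30 ✓, 35 ✗
A ∩ B = {17, 30}

{17, 30}


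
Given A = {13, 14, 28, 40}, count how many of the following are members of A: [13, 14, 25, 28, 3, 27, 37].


Set A = {13, 14, 28, 40}
Candidates: [13, 14, 25, 28, 3, 27, 37]
Check each candidate:
13 ∈ A, 14 ∈ A, 25 ∉ A, 28 ∈ A, 3 ∉ A, 27 ∉ A, 37 ∉ A
Count of candidates in A: 3

3


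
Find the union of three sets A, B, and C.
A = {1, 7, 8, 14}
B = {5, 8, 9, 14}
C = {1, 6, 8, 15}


Set A = {1, 7, 8, 14}
Set B = {5, 8, 9, 14}
Set C = {1, 6, 8, 15}
First, A ∪ B = {1, 5, 7, 8, 9, 14}
Then, (A ∪ B) ∪ C = {1, 5, 6, 7, 8, 9, 14, 15}

{1, 5, 6, 7, 8, 9, 14, 15}


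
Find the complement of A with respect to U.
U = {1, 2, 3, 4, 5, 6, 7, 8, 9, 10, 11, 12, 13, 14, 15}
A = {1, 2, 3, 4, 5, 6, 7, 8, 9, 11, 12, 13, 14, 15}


Universal set U = {1, 2, 3, 4, 5, 6, 7, 8, 9, 10, 11, 12, 13, 14, 15}
Set A = {1, 2, 3, 4, 5, 6, 7, 8, 9, 11, 12, 13, 14, 15}
A' = U \ A = elements in U but not in A
Checking each element of U:
1 (in A, exclude), 2 (in A, exclude), 3 (in A, exclude), 4 (in A, exclude), 5 (in A, exclude), 6 (in A, exclude), 7 (in A, exclude), 8 (in A, exclude), 9 (in A, exclude), 10 (not in A, include), 11 (in A, exclude), 12 (in A, exclude), 13 (in A, exclude), 14 (in A, exclude), 15 (in A, exclude)
A' = {10}

{10}


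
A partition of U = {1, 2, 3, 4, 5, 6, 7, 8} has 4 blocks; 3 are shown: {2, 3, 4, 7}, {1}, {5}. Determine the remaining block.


U = {1, 2, 3, 4, 5, 6, 7, 8}
Shown blocks: {2, 3, 4, 7}, {1}, {5}
A partition's blocks are pairwise disjoint and cover U, so the missing block = U \ (union of shown blocks).
Union of shown blocks: {1, 2, 3, 4, 5, 7}
Missing block = U \ (union) = {6, 8}

{6, 8}


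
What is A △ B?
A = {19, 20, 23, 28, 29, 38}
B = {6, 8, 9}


Set A = {19, 20, 23, 28, 29, 38}
Set B = {6, 8, 9}
A △ B = (A \ B) ∪ (B \ A)
Elements in A but not B: {19, 20, 23, 28, 29, 38}
Elements in B but not A: {6, 8, 9}
A △ B = {6, 8, 9, 19, 20, 23, 28, 29, 38}

{6, 8, 9, 19, 20, 23, 28, 29, 38}


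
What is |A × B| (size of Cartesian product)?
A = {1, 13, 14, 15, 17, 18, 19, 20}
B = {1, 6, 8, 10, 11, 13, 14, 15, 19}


Set A = {1, 13, 14, 15, 17, 18, 19, 20} has 8 elements.
Set B = {1, 6, 8, 10, 11, 13, 14, 15, 19} has 9 elements.
|A × B| = |A| × |B| = 8 × 9 = 72

72


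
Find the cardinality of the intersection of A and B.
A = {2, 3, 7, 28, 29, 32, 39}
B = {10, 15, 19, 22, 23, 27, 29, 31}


Set A = {2, 3, 7, 28, 29, 32, 39}
Set B = {10, 15, 19, 22, 23, 27, 29, 31}
A ∩ B = {29}
|A ∩ B| = 1

1


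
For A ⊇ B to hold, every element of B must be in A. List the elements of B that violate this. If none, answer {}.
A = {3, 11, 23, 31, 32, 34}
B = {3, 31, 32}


Set A = {3, 11, 23, 31, 32, 34}
Set B = {3, 31, 32}
Check each element of B against A:
3 ∈ A, 31 ∈ A, 32 ∈ A
Elements of B not in A: {}

{}


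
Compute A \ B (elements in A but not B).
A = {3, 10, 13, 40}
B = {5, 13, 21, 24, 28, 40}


Set A = {3, 10, 13, 40}
Set B = {5, 13, 21, 24, 28, 40}
A \ B includes elements in A that are not in B.
Check each element of A:
3 (not in B, keep), 10 (not in B, keep), 13 (in B, remove), 40 (in B, remove)
A \ B = {3, 10}

{3, 10}


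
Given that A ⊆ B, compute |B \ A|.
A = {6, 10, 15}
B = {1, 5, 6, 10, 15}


Set A = {6, 10, 15}, |A| = 3
Set B = {1, 5, 6, 10, 15}, |B| = 5
Since A ⊆ B: B \ A = {1, 5}
|B| - |A| = 5 - 3 = 2

2


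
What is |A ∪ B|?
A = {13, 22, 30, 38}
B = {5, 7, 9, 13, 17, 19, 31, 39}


Set A = {13, 22, 30, 38}, |A| = 4
Set B = {5, 7, 9, 13, 17, 19, 31, 39}, |B| = 8
A ∩ B = {13}, |A ∩ B| = 1
|A ∪ B| = |A| + |B| - |A ∩ B| = 4 + 8 - 1 = 11

11


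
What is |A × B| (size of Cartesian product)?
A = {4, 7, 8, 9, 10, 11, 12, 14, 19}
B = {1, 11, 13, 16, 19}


Set A = {4, 7, 8, 9, 10, 11, 12, 14, 19} has 9 elements.
Set B = {1, 11, 13, 16, 19} has 5 elements.
|A × B| = |A| × |B| = 9 × 5 = 45

45


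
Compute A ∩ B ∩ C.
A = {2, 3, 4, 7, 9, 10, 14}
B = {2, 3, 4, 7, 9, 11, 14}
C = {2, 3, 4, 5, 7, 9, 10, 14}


Set A = {2, 3, 4, 7, 9, 10, 14}
Set B = {2, 3, 4, 7, 9, 11, 14}
Set C = {2, 3, 4, 5, 7, 9, 10, 14}
First, A ∩ B = {2, 3, 4, 7, 9, 14}
Then, (A ∩ B) ∩ C = {2, 3, 4, 7, 9, 14}

{2, 3, 4, 7, 9, 14}


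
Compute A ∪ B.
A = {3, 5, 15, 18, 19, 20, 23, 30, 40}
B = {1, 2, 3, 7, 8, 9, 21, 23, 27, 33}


Set A = {3, 5, 15, 18, 19, 20, 23, 30, 40}
Set B = {1, 2, 3, 7, 8, 9, 21, 23, 27, 33}
A ∪ B includes all elements in either set.
Elements from A: {3, 5, 15, 18, 19, 20, 23, 30, 40}
Elements from B not already included: {1, 2, 7, 8, 9, 21, 27, 33}
A ∪ B = {1, 2, 3, 5, 7, 8, 9, 15, 18, 19, 20, 21, 23, 27, 30, 33, 40}

{1, 2, 3, 5, 7, 8, 9, 15, 18, 19, 20, 21, 23, 27, 30, 33, 40}


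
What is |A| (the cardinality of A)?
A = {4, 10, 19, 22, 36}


Set A = {4, 10, 19, 22, 36}
Listing elements: 4, 10, 19, 22, 36
Counting: 5 elements
|A| = 5

5


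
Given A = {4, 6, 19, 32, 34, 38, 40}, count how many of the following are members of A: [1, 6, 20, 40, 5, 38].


Set A = {4, 6, 19, 32, 34, 38, 40}
Candidates: [1, 6, 20, 40, 5, 38]
Check each candidate:
1 ∉ A, 6 ∈ A, 20 ∉ A, 40 ∈ A, 5 ∉ A, 38 ∈ A
Count of candidates in A: 3

3


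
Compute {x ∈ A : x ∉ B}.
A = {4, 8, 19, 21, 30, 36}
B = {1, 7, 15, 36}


Set A = {4, 8, 19, 21, 30, 36}
Set B = {1, 7, 15, 36}
Check each element of A against B:
4 ∉ B (include), 8 ∉ B (include), 19 ∉ B (include), 21 ∉ B (include), 30 ∉ B (include), 36 ∈ B
Elements of A not in B: {4, 8, 19, 21, 30}

{4, 8, 19, 21, 30}


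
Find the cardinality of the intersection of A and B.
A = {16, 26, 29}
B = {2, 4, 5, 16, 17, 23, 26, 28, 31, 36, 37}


Set A = {16, 26, 29}
Set B = {2, 4, 5, 16, 17, 23, 26, 28, 31, 36, 37}
A ∩ B = {16, 26}
|A ∩ B| = 2

2


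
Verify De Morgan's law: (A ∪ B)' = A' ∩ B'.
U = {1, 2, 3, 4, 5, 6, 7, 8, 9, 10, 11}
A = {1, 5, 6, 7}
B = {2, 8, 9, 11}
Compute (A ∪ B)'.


U = {1, 2, 3, 4, 5, 6, 7, 8, 9, 10, 11}
A = {1, 5, 6, 7}, B = {2, 8, 9, 11}
A ∪ B = {1, 2, 5, 6, 7, 8, 9, 11}
(A ∪ B)' = U \ (A ∪ B) = {3, 4, 10}
Verification via A' ∩ B': A' = {2, 3, 4, 8, 9, 10, 11}, B' = {1, 3, 4, 5, 6, 7, 10}
A' ∩ B' = {3, 4, 10} ✓

{3, 4, 10}


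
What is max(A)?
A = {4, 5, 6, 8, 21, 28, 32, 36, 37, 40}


Set A = {4, 5, 6, 8, 21, 28, 32, 36, 37, 40}
Elements in ascending order: 4, 5, 6, 8, 21, 28, 32, 36, 37, 40
The largest element is 40.

40


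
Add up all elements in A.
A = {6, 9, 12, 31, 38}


Set A = {6, 9, 12, 31, 38}
Sum = 6 + 9 + 12 + 31 + 38 = 96

96


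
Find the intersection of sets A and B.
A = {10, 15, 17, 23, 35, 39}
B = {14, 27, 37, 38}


Set A = {10, 15, 17, 23, 35, 39}
Set B = {14, 27, 37, 38}
A ∩ B includes only elements in both sets.
Check each element of A against B:
10 ✗, 15 ✗, 17 ✗, 23 ✗, 35 ✗, 39 ✗
A ∩ B = {}

{}


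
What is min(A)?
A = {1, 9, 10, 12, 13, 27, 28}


Set A = {1, 9, 10, 12, 13, 27, 28}
Elements in ascending order: 1, 9, 10, 12, 13, 27, 28
The smallest element is 1.

1


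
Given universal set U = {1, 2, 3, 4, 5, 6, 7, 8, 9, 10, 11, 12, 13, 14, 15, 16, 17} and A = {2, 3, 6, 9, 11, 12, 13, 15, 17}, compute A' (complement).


Universal set U = {1, 2, 3, 4, 5, 6, 7, 8, 9, 10, 11, 12, 13, 14, 15, 16, 17}
Set A = {2, 3, 6, 9, 11, 12, 13, 15, 17}
A' = U \ A = elements in U but not in A
Checking each element of U:
1 (not in A, include), 2 (in A, exclude), 3 (in A, exclude), 4 (not in A, include), 5 (not in A, include), 6 (in A, exclude), 7 (not in A, include), 8 (not in A, include), 9 (in A, exclude), 10 (not in A, include), 11 (in A, exclude), 12 (in A, exclude), 13 (in A, exclude), 14 (not in A, include), 15 (in A, exclude), 16 (not in A, include), 17 (in A, exclude)
A' = {1, 4, 5, 7, 8, 10, 14, 16}

{1, 4, 5, 7, 8, 10, 14, 16}
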